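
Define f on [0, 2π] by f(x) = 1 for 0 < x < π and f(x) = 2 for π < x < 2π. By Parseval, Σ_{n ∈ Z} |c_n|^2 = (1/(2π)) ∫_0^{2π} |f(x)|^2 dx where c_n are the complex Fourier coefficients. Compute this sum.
Σ |c_n|^2 = 5/2

Parseval equates the L^2 energy of f (normalised by 1/(2π)) with the ℓ^2 sum of its Fourier coefficients: (1/(2π)) ∫_0^{2π} |f|^2 = Σ |c_n|^2.
Compute the left side: (1/(2π)) [∫_0^π 1^2 dx + ∫_π^{2π} 2^2 dx] = (1/(2π)) · (1π + 4π) = (1 + 4)/2 = 5/2.
So Σ_{n ∈ Z} |c_n|^2 = 5/2.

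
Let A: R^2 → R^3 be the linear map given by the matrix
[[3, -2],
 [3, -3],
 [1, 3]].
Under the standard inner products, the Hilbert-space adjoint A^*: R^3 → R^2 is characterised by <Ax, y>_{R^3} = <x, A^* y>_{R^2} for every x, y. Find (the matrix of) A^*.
A^* = A^T =
[[3, 3, 1],
 [-2, -3, 3]]

For real matrices with standard dot products, the defining identity <Ax, y> = <x, A^* y> gives (Ax)^T y = x^T (A^*) y, i.e. x^T A^T y = x^T (A^*) y. Since this holds for all x, y, we must have A^* = A^T. Therefore
A^* =
[[3, 3, 1],
 [-2, -3, 3]].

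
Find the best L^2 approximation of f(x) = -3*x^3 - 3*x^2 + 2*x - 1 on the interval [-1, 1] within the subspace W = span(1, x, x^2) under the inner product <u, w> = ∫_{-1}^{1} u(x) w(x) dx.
g(x) = -3*x^2 + x/5 - 1

The best approximation g ∈ W is the orthogonal projection of f onto W. Writing g = a_0 + a_1 x + a_2 x^2, the coefficients solve the normal equations G · a = b where
  G_{ij} = <φ_i, φ_j> and b_i = <f, φ_i>, with φ_0 = 1, φ_1 = x, φ_2 = x^2.
G =
  [2, 0, 2/3]
  [0, 2/3, 0]
  [2/3, 0, 2/5],
b = (-4, 2/15, -28/15).
Solving gives a_0 = -1, a_1 = 1/5, a_2 = -3, so
  g(x) = -3*x^2 + x/5 - 1.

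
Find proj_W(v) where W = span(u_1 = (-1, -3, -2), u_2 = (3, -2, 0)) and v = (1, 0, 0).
proj_W(v) = (157/173, -24/173, 44/173)

Set up U = [u_1 | ... | u_2] ∈ R^(3×2). The projector onto W = col(U) is P = U (U^T U)^(-1) U^T.
Compute U^T U =
  [14, 3]
  [3, 13],
and U^T v = (-1, 3).
Solve U^T U · c = U^T v for the coefficients: c = (-22/173, 45/173). The projection is proj_W(v) = U c.
Check: (v - proj_W(v)) · u_1 = 0  (should be 0).
Check: (v - proj_W(v)) · u_2 = 0  (should be 0).
Result: proj_W(v) = (157/173, -24/173, 44/173).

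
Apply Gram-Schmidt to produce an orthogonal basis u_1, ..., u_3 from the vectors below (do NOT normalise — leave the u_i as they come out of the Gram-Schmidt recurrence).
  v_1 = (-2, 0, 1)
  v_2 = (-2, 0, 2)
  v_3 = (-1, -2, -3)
Orthogonal basis:
  u_1 = (-2, 0, 1)
  u_2 = (2/5, 0, 4/5)
  u_3 = (0, -2, 0)

Apply the Gram-Schmidt recurrence
  u_1 = v_1
  u_i = v_i − Σ_{j<i} ((v_i · u_j) / (u_j · u_j)) · u_j.

Step by step this gives:
  u_1 = (-2, 0, 1)
  u_2 = (2/5, 0, 4/5)
  u_3 = (0, -2, 0)

Orthogonality check:
  u_2 · u_1 = 0 (should be 0)
  u_3 · u_1 = 0 (should be 0)
  u_3 · u_2 = 0 (should be 0)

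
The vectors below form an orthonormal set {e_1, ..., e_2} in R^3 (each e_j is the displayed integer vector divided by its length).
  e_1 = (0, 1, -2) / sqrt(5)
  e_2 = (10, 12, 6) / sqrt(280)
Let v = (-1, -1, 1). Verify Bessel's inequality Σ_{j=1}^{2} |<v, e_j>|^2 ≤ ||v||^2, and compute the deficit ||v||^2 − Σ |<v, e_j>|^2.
Σ |<v, e_j>|^2 = 19/7; ||v||^2 = 3; deficit = 2/7

Write each e_j = u_j / sqrt(<u_j, u_j>) where u_j is the displayed integer vector. Then <v, e_j> = <v, u_j> / sqrt(<u_j, u_j>), so |<v, e_j>|^2 = <v, u_j>^2 / <u_j, u_j>.
Coefficients: <v, e_1> = -3/sqrt(5), <v, e_2> = -16/sqrt(280).
Square and sum: Σ |<v, e_j>|^2 = 19/7.
Compute ||v||^2 = v·v = 3.
Deficit = 3 − 19/7 = 2/7 ≥ 0, confirming Bessel's inequality. (The deficit equals ||v − Σ <v,e_j> e_j||^2, the squared distance from v to span{e_j}.)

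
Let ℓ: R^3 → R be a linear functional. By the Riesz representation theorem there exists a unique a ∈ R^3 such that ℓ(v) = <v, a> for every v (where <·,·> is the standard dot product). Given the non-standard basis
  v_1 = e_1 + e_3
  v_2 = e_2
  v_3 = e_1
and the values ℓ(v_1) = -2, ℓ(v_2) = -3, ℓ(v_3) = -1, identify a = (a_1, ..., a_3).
a = (-1, -3, -1)

Write a = (a_1, ..., a_3) in the standard basis. For each basis vector v_i, ℓ(v_i) = <v_i, a> is a linear equation in the a_j's. Collect the n equations into a matrix system V a = ℓ, where row i of V is v_i (expressed in the standard basis). Since V is invertible (lower-triangular with 1s on the diagonal, up to permutation), solve by back-substitution:
  V =
[[1, 0, 1],
 [0, 1, 0],
 [1, 0, 0]]
  V a = (-2, -3, -1)
Solving gives a = (-1, -3, -1).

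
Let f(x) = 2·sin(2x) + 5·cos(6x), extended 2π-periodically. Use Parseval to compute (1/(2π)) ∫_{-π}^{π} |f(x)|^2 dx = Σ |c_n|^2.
Σ |c_n|^2 = 29/2

Expand |f|^2 and use orthogonality of {sin(nx), cos(mx)} on [-π, π]:
  ∫_{-π}^{π} sin(nx)^2 dx = π, ∫ cos(mx)^2 dx = π, and cross terms integrate to 0.
So ∫_{-π}^{π} f(x)^2 dx = 2^2 · π + 5^2 · π = (4 + 25)π.
Divide by 2π: (4 + 25)/2 = 29/2.
By Parseval, this equals Σ |c_n|^2.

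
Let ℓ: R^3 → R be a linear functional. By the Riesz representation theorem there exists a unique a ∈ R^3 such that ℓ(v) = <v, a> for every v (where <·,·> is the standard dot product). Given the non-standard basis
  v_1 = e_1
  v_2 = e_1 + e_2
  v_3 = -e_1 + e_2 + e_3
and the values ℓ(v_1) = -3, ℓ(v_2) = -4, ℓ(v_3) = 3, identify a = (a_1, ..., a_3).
a = (-3, -1, 1)

Write a = (a_1, ..., a_3) in the standard basis. For each basis vector v_i, ℓ(v_i) = <v_i, a> is a linear equation in the a_j's. Collect the n equations into a matrix system V a = ℓ, where row i of V is v_i (expressed in the standard basis). Since V is invertible (lower-triangular with 1s on the diagonal, up to permutation), solve by back-substitution:
  V =
[[1, 0, 0],
 [1, 1, 0],
 [-1, 1, 1]]
  V a = (-3, -4, 3)
Solving gives a = (-3, -1, 1).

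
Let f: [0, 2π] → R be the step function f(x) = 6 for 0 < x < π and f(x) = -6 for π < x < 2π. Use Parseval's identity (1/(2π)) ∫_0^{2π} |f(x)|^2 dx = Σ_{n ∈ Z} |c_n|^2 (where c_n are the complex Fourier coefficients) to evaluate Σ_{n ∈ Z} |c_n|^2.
Σ |c_n|^2 = 36

Parseval equates the L^2 energy of f (normalised by 1/(2π)) with the ℓ^2 sum of its Fourier coefficients: (1/(2π)) ∫_0^{2π} |f|^2 = Σ |c_n|^2.
Compute the left side: (1/(2π)) [∫_0^π 6^2 dx + ∫_π^{2π} (-6)^2 dx] = (1/(2π)) · (36π + 36π) = (36 + 36)/2 = 36.
So Σ_{n ∈ Z} |c_n|^2 = 36.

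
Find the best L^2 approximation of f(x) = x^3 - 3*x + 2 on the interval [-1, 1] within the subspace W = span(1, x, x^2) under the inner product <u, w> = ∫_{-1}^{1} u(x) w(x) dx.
g(x) = 2 - 12*x/5

The best approximation g ∈ W is the orthogonal projection of f onto W. Writing g = a_0 + a_1 x + a_2 x^2, the coefficients solve the normal equations G · a = b where
  G_{ij} = <φ_i, φ_j> and b_i = <f, φ_i>, with φ_0 = 1, φ_1 = x, φ_2 = x^2.
G =
  [2, 0, 2/3]
  [0, 2/3, 0]
  [2/3, 0, 2/5],
b = (4, -8/5, 4/3).
Solving gives a_0 = 2, a_1 = -12/5, a_2 = 0, so
  g(x) = 2 - 12*x/5.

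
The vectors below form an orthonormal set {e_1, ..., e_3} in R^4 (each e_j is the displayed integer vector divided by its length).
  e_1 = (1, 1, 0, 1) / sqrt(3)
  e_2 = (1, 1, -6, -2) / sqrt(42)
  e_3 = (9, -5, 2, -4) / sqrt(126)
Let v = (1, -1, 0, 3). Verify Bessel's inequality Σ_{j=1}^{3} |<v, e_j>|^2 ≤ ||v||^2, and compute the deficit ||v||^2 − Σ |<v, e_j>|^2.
Σ |<v, e_j>|^2 = 35/9; ||v||^2 = 11; deficit = 64/9

Write each e_j = u_j / sqrt(<u_j, u_j>) where u_j is the displayed integer vector. Then <v, e_j> = <v, u_j> / sqrt(<u_j, u_j>), so |<v, e_j>|^2 = <v, u_j>^2 / <u_j, u_j>.
Coefficients: <v, e_1> = 3/sqrt(3), <v, e_2> = -6/sqrt(42), <v, e_3> = 2/sqrt(126).
Square and sum: Σ |<v, e_j>|^2 = 35/9.
Compute ||v||^2 = v·v = 11.
Deficit = 11 − 35/9 = 64/9 ≥ 0, confirming Bessel's inequality. (The deficit equals ||v − Σ <v,e_j> e_j||^2, the squared distance from v to span{e_j}.)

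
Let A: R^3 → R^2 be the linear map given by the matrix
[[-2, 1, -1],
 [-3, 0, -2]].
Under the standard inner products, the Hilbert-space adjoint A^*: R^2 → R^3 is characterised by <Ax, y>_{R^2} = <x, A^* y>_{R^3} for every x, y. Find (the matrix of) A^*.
A^* = A^T =
[[-2, -3],
 [1, 0],
 [-1, -2]]

For real matrices with standard dot products, the defining identity <Ax, y> = <x, A^* y> gives (Ax)^T y = x^T (A^*) y, i.e. x^T A^T y = x^T (A^*) y. Since this holds for all x, y, we must have A^* = A^T. Therefore
A^* =
[[-2, -3],
 [1, 0],
 [-1, -2]].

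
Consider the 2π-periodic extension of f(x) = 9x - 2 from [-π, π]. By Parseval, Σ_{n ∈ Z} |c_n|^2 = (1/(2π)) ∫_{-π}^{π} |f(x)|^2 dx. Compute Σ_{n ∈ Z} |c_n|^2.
Σ |c_n|^2 = 27π^2 + 4

Expand and integrate term by term over [-π, π]:
  ∫ (9x)^2 dx = 81·(2π^3/3); ∫ 2·9·(-2)·x dx = 0 (odd integrand); ∫ (-2)^2 dx = 4·2π.
So (1/(2π)) ∫_{-π}^{π} (9x - 2)^2 dx = 81π^2/3 + 4 = 27π^2 + 4.
Parseval ⇒ Σ |c_n|^2 = 27π^2 + 4.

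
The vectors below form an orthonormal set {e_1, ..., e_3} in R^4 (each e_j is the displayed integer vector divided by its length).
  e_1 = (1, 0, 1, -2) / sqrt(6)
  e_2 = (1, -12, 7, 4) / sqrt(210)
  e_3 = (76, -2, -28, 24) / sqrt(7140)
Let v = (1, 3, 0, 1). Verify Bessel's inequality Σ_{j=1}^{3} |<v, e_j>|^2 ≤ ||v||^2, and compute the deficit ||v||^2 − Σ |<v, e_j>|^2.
Σ |<v, e_j>|^2 = 305/51; ||v||^2 = 11; deficit = 256/51

Write each e_j = u_j / sqrt(<u_j, u_j>) where u_j is the displayed integer vector. Then <v, e_j> = <v, u_j> / sqrt(<u_j, u_j>), so |<v, e_j>|^2 = <v, u_j>^2 / <u_j, u_j>.
Coefficients: <v, e_1> = -1/sqrt(6), <v, e_2> = -31/sqrt(210), <v, e_3> = 94/sqrt(7140).
Square and sum: Σ |<v, e_j>|^2 = 305/51.
Compute ||v||^2 = v·v = 11.
Deficit = 11 − 305/51 = 256/51 ≥ 0, confirming Bessel's inequality. (The deficit equals ||v − Σ <v,e_j> e_j||^2, the squared distance from v to span{e_j}.)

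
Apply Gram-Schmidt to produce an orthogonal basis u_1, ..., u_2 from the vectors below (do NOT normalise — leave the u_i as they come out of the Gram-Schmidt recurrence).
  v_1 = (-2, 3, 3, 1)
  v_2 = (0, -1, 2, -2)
Orthogonal basis:
  u_1 = (-2, 3, 3, 1)
  u_2 = (2/23, -26/23, 43/23, -47/23)

Apply the Gram-Schmidt recurrence
  u_1 = v_1
  u_i = v_i − Σ_{j<i} ((v_i · u_j) / (u_j · u_j)) · u_j.

Step by step this gives:
  u_1 = (-2, 3, 3, 1)
  u_2 = (2/23, -26/23, 43/23, -47/23)

Orthogonality check:
  u_2 · u_1 = 0 (should be 0)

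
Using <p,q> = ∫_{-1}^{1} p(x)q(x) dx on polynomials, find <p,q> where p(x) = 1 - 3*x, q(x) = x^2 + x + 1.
<p,q> = 2/3

Expand the product: p(x)·q(x) = -3*x^3 - 2*x^2 - 2*x + 1.
∫_{-1}^{1} of each monomial x^k gives [2/(k+1) if k even, 0 if k odd]. Integrating term-by-term (or equivalently evaluating the antiderivative F(x) = -3*x^4/4 - 2*x^3/3 - x^2 + x at the endpoints):
  F(1) − F(−1) = -17/12 − (-25/12) = 2/3.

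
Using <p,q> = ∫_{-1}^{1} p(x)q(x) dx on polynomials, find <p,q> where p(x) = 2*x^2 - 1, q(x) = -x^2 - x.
<p,q> = -2/15

Expand the product: p(x)·q(x) = -2*x^4 - 2*x^3 + x^2 + x.
∫_{-1}^{1} of each monomial x^k gives [2/(k+1) if k even, 0 if k odd]. Integrating term-by-term (or equivalently evaluating the antiderivative F(x) = -2*x^5/5 - x^4/2 + x^3/3 + x^2/2 at the endpoints):
  F(1) − F(−1) = -1/15 − (1/15) = -2/15.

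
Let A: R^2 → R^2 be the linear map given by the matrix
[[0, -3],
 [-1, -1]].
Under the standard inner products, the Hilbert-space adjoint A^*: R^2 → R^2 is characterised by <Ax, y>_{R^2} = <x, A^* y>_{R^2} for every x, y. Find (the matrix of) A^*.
A^* = A^T =
[[0, -1],
 [-3, -1]]

For real matrices with standard dot products, the defining identity <Ax, y> = <x, A^* y> gives (Ax)^T y = x^T (A^*) y, i.e. x^T A^T y = x^T (A^*) y. Since this holds for all x, y, we must have A^* = A^T. Therefore
A^* =
[[0, -1],
 [-3, -1]].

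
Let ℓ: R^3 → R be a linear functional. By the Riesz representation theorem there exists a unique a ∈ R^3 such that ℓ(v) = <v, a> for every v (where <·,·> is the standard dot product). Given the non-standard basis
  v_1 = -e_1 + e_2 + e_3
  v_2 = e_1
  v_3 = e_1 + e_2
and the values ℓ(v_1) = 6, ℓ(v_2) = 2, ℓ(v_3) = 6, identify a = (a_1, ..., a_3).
a = (2, 4, 4)

Write a = (a_1, ..., a_3) in the standard basis. For each basis vector v_i, ℓ(v_i) = <v_i, a> is a linear equation in the a_j's. Collect the n equations into a matrix system V a = ℓ, where row i of V is v_i (expressed in the standard basis). Since V is invertible (lower-triangular with 1s on the diagonal, up to permutation), solve by back-substitution:
  V =
[[-1, 1, 1],
 [1, 0, 0],
 [1, 1, 0]]
  V a = (6, 2, 6)
Solving gives a = (2, 4, 4).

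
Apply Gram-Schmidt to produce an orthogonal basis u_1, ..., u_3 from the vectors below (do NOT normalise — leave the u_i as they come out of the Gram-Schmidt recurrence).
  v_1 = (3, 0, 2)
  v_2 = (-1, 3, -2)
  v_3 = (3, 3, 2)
Orthogonal basis:
  u_1 = (3, 0, 2)
  u_2 = (8/13, 3, -12/13)
  u_3 = (-72/133, 48/133, 108/133)

Apply the Gram-Schmidt recurrence
  u_1 = v_1
  u_i = v_i − Σ_{j<i} ((v_i · u_j) / (u_j · u_j)) · u_j.

Step by step this gives:
  u_1 = (3, 0, 2)
  u_2 = (8/13, 3, -12/13)
  u_3 = (-72/133, 48/133, 108/133)

Orthogonality check:
  u_2 · u_1 = 0 (should be 0)
  u_3 · u_1 = 0 (should be 0)
  u_3 · u_2 = 0 (should be 0)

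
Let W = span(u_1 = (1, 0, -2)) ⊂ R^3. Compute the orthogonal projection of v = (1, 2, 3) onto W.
proj_W(v) = (-1, 0, 2)

Set up U = [u_1 | ... | u_1] ∈ R^(3×1). The projector onto W = col(U) is P = U (U^T U)^(-1) U^T.
Compute U^T U =
  [5],
and U^T v = (-5).
Solve U^T U · c = U^T v for the coefficients: c = (-1). The projection is proj_W(v) = U c.
Check: (v - proj_W(v)) · u_1 = 0  (should be 0).
Result: proj_W(v) = (-1, 0, 2).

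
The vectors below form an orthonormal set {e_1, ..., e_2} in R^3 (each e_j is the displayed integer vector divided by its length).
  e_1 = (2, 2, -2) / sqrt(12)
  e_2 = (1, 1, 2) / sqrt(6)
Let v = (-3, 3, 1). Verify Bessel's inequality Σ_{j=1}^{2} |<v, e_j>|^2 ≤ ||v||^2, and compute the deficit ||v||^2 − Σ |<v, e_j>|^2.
Σ |<v, e_j>|^2 = 1; ||v||^2 = 19; deficit = 18

Write each e_j = u_j / sqrt(<u_j, u_j>) where u_j is the displayed integer vector. Then <v, e_j> = <v, u_j> / sqrt(<u_j, u_j>), so |<v, e_j>|^2 = <v, u_j>^2 / <u_j, u_j>.
Coefficients: <v, e_1> = -2/sqrt(12), <v, e_2> = 2/sqrt(6).
Square and sum: Σ |<v, e_j>|^2 = 1.
Compute ||v||^2 = v·v = 19.
Deficit = 19 − 1 = 18 ≥ 0, confirming Bessel's inequality. (The deficit equals ||v − Σ <v,e_j> e_j||^2, the squared distance from v to span{e_j}.)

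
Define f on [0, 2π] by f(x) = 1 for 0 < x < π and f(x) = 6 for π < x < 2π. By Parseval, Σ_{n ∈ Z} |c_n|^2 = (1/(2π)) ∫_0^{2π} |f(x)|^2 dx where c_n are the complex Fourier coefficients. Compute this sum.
Σ |c_n|^2 = 37/2

Parseval equates the L^2 energy of f (normalised by 1/(2π)) with the ℓ^2 sum of its Fourier coefficients: (1/(2π)) ∫_0^{2π} |f|^2 = Σ |c_n|^2.
Compute the left side: (1/(2π)) [∫_0^π 1^2 dx + ∫_π^{2π} 6^2 dx] = (1/(2π)) · (1π + 36π) = (1 + 36)/2 = 37/2.
So Σ_{n ∈ Z} |c_n|^2 = 37/2.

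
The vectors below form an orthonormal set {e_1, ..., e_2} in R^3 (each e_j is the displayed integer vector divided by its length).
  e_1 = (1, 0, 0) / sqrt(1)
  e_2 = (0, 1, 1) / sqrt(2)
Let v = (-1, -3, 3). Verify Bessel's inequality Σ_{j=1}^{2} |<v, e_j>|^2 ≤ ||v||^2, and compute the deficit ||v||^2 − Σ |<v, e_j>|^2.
Σ |<v, e_j>|^2 = 1; ||v||^2 = 19; deficit = 18

Write each e_j = u_j / sqrt(<u_j, u_j>) where u_j is the displayed integer vector. Then <v, e_j> = <v, u_j> / sqrt(<u_j, u_j>), so |<v, e_j>|^2 = <v, u_j>^2 / <u_j, u_j>.
Coefficients: <v, e_1> = -1/sqrt(1), <v, e_2> = 0/sqrt(2).
Square and sum: Σ |<v, e_j>|^2 = 1.
Compute ||v||^2 = v·v = 19.
Deficit = 19 − 1 = 18 ≥ 0, confirming Bessel's inequality. (The deficit equals ||v − Σ <v,e_j> e_j||^2, the squared distance from v to span{e_j}.)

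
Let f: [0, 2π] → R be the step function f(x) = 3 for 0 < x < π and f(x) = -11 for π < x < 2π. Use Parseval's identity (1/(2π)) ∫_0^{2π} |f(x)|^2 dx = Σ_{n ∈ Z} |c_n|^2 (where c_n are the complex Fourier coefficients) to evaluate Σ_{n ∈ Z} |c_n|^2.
Σ |c_n|^2 = 65

Parseval equates the L^2 energy of f (normalised by 1/(2π)) with the ℓ^2 sum of its Fourier coefficients: (1/(2π)) ∫_0^{2π} |f|^2 = Σ |c_n|^2.
Compute the left side: (1/(2π)) [∫_0^π 3^2 dx + ∫_π^{2π} (-11)^2 dx] = (1/(2π)) · (9π + 121π) = (9 + 121)/2 = 65.
So Σ_{n ∈ Z} |c_n|^2 = 65.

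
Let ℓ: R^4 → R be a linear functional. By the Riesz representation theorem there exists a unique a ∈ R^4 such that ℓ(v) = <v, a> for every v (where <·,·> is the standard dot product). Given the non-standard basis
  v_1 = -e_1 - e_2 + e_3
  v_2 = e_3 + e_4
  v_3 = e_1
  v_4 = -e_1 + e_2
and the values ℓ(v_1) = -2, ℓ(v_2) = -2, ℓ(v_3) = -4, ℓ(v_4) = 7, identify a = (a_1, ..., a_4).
a = (-4, 3, -3, 1)

Write a = (a_1, ..., a_4) in the standard basis. For each basis vector v_i, ℓ(v_i) = <v_i, a> is a linear equation in the a_j's. Collect the n equations into a matrix system V a = ℓ, where row i of V is v_i (expressed in the standard basis). Since V is invertible (lower-triangular with 1s on the diagonal, up to permutation), solve by back-substitution:
  V =
[[-1, -1, 1, 0],
 [0, 0, 1, 1],
 [1, 0, 0, 0],
 [-1, 1, 0, 0]]
  V a = (-2, -2, -4, 7)
Solving gives a = (-4, 3, -3, 1).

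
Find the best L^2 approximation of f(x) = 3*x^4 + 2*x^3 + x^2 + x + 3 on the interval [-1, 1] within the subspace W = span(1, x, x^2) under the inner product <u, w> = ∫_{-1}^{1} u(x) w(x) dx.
g(x) = 25*x^2/7 + 11*x/5 + 96/35

The best approximation g ∈ W is the orthogonal projection of f onto W. Writing g = a_0 + a_1 x + a_2 x^2, the coefficients solve the normal equations G · a = b where
  G_{ij} = <φ_i, φ_j> and b_i = <f, φ_i>, with φ_0 = 1, φ_1 = x, φ_2 = x^2.
G =
  [2, 0, 2/3]
  [0, 2/3, 0]
  [2/3, 0, 2/5],
b = (118/15, 22/15, 114/35).
Solving gives a_0 = 96/35, a_1 = 11/5, a_2 = 25/7, so
  g(x) = 25*x^2/7 + 11*x/5 + 96/35.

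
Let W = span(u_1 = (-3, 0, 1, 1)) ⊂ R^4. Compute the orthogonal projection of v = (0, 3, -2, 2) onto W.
proj_W(v) = (0, 0, 0, 0)

Set up U = [u_1 | ... | u_1] ∈ R^(4×1). The projector onto W = col(U) is P = U (U^T U)^(-1) U^T.
Compute U^T U =
  [11],
and U^T v = (0).
Solve U^T U · c = U^T v for the coefficients: c = (0). The projection is proj_W(v) = U c.
Check: (v - proj_W(v)) · u_1 = 0  (should be 0).
Result: proj_W(v) = (0, 0, 0, 0).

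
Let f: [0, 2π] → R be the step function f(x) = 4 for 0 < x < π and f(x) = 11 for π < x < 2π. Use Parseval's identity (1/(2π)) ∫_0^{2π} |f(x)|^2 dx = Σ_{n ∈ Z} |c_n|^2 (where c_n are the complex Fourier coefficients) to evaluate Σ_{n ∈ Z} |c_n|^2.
Σ |c_n|^2 = 137/2

Parseval equates the L^2 energy of f (normalised by 1/(2π)) with the ℓ^2 sum of its Fourier coefficients: (1/(2π)) ∫_0^{2π} |f|^2 = Σ |c_n|^2.
Compute the left side: (1/(2π)) [∫_0^π 4^2 dx + ∫_π^{2π} 11^2 dx] = (1/(2π)) · (16π + 121π) = (16 + 121)/2 = 137/2.
So Σ_{n ∈ Z} |c_n|^2 = 137/2.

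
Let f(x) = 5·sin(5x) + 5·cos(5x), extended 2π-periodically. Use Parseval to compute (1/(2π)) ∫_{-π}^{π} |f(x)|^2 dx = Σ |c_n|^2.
Σ |c_n|^2 = 25

Expand |f|^2 and use orthogonality of {sin(nx), cos(mx)} on [-π, π]:
  ∫_{-π}^{π} sin(nx)^2 dx = π, ∫ cos(mx)^2 dx = π, and cross terms integrate to 0.
So ∫_{-π}^{π} f(x)^2 dx = 5^2 · π + 5^2 · π = (25 + 25)π.
Divide by 2π: (25 + 25)/2 = 25.
By Parseval, this equals Σ |c_n|^2.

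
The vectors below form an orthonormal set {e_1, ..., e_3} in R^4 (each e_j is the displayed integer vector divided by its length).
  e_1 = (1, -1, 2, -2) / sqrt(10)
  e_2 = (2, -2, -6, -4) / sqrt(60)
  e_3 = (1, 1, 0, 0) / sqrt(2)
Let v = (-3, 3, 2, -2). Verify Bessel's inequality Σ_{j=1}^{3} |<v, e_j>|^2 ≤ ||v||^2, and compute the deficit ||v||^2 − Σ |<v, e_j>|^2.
Σ |<v, e_j>|^2 = 14/3; ||v||^2 = 26; deficit = 64/3

Write each e_j = u_j / sqrt(<u_j, u_j>) where u_j is the displayed integer vector. Then <v, e_j> = <v, u_j> / sqrt(<u_j, u_j>), so |<v, e_j>|^2 = <v, u_j>^2 / <u_j, u_j>.
Coefficients: <v, e_1> = 2/sqrt(10), <v, e_2> = -16/sqrt(60), <v, e_3> = 0/sqrt(2).
Square and sum: Σ |<v, e_j>|^2 = 14/3.
Compute ||v||^2 = v·v = 26.
Deficit = 26 − 14/3 = 64/3 ≥ 0, confirming Bessel's inequality. (The deficit equals ||v − Σ <v,e_j> e_j||^2, the squared distance from v to span{e_j}.)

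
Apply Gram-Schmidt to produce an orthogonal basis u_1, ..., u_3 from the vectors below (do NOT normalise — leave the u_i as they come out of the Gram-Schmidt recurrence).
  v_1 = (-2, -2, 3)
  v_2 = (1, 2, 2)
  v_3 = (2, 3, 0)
Orthogonal basis:
  u_1 = (-2, -2, 3)
  u_2 = (1, 2, 2)
  u_3 = (-10/153, 7/153, -2/153)

Apply the Gram-Schmidt recurrence
  u_1 = v_1
  u_i = v_i − Σ_{j<i} ((v_i · u_j) / (u_j · u_j)) · u_j.

Step by step this gives:
  u_1 = (-2, -2, 3)
  u_2 = (1, 2, 2)
  u_3 = (-10/153, 7/153, -2/153)

Orthogonality check:
  u_2 · u_1 = 0 (should be 0)
  u_3 · u_1 = 0 (should be 0)
  u_3 · u_2 = 0 (should be 0)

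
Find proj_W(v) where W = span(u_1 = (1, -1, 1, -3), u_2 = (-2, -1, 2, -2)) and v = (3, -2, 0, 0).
proj_W(v) = (259/107, -10/107, -73/107, -113/107)

Set up U = [u_1 | ... | u_2] ∈ R^(4×2). The projector onto W = col(U) is P = U (U^T U)^(-1) U^T.
Compute U^T U =
  [12, 7]
  [7, 13],
and U^T v = (5, -4).
Solve U^T U · c = U^T v for the coefficients: c = (93/107, -83/107). The projection is proj_W(v) = U c.
Check: (v - proj_W(v)) · u_1 = 0  (should be 0).
Check: (v - proj_W(v)) · u_2 = 0  (should be 0).
Result: proj_W(v) = (259/107, -10/107, -73/107, -113/107).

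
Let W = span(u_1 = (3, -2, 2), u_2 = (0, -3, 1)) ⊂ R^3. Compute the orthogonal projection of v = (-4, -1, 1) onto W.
proj_W(v) = (-168/53, -86/53, -46/53)

Set up U = [u_1 | ... | u_2] ∈ R^(3×2). The projector onto W = col(U) is P = U (U^T U)^(-1) U^T.
Compute U^T U =
  [17, 8]
  [8, 10],
and U^T v = (-8, 4).
Solve U^T U · c = U^T v for the coefficients: c = (-56/53, 66/53). The projection is proj_W(v) = U c.
Check: (v - proj_W(v)) · u_1 = 0  (should be 0).
Check: (v - proj_W(v)) · u_2 = 0  (should be 0).
Result: proj_W(v) = (-168/53, -86/53, -46/53).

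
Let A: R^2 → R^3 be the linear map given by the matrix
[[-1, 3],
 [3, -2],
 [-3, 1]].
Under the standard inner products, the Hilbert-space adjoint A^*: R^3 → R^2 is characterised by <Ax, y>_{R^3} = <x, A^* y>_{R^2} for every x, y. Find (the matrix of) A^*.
A^* = A^T =
[[-1, 3, -3],
 [3, -2, 1]]

For real matrices with standard dot products, the defining identity <Ax, y> = <x, A^* y> gives (Ax)^T y = x^T (A^*) y, i.e. x^T A^T y = x^T (A^*) y. Since this holds for all x, y, we must have A^* = A^T. Therefore
A^* =
[[-1, 3, -3],
 [3, -2, 1]].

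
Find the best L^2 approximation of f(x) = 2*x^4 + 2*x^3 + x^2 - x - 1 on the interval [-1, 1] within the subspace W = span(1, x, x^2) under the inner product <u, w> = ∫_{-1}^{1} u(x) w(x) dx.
g(x) = 19*x^2/7 + x/5 - 41/35

The best approximation g ∈ W is the orthogonal projection of f onto W. Writing g = a_0 + a_1 x + a_2 x^2, the coefficients solve the normal equations G · a = b where
  G_{ij} = <φ_i, φ_j> and b_i = <f, φ_i>, with φ_0 = 1, φ_1 = x, φ_2 = x^2.
G =
  [2, 0, 2/3]
  [0, 2/3, 0]
  [2/3, 0, 2/5],
b = (-8/15, 2/15, 32/105).
Solving gives a_0 = -41/35, a_1 = 1/5, a_2 = 19/7, so
  g(x) = 19*x^2/7 + x/5 - 41/35.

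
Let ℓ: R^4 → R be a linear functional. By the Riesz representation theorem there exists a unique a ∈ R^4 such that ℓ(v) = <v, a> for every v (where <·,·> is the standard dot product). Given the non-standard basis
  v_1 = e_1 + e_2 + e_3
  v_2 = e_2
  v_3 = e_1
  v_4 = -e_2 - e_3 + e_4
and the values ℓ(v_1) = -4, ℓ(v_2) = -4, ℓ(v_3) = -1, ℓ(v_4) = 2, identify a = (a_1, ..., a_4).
a = (-1, -4, 1, -1)

Write a = (a_1, ..., a_4) in the standard basis. For each basis vector v_i, ℓ(v_i) = <v_i, a> is a linear equation in the a_j's. Collect the n equations into a matrix system V a = ℓ, where row i of V is v_i (expressed in the standard basis). Since V is invertible (lower-triangular with 1s on the diagonal, up to permutation), solve by back-substitution:
  V =
[[1, 1, 1, 0],
 [0, 1, 0, 0],
 [1, 0, 0, 0],
 [0, -1, -1, 1]]
  V a = (-4, -4, -1, 2)
Solving gives a = (-1, -4, 1, -1).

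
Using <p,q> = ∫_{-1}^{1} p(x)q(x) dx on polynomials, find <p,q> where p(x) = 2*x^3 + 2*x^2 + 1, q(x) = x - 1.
<p,q> = -38/15

Expand the product: p(x)·q(x) = 2*x^4 - 2*x^2 + x - 1.
∫_{-1}^{1} of each monomial x^k gives [2/(k+1) if k even, 0 if k odd]. Integrating term-by-term (or equivalently evaluating the antiderivative F(x) = 2*x^5/5 - 2*x^3/3 + x^2/2 - x at the endpoints):
  F(1) − F(−1) = -23/30 − (53/30) = -38/15.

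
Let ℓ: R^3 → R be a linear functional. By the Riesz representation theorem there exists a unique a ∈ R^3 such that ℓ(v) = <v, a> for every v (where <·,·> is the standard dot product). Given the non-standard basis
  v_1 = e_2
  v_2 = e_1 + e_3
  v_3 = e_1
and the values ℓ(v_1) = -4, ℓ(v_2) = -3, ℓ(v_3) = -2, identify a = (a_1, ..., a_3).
a = (-2, -4, -1)

Write a = (a_1, ..., a_3) in the standard basis. For each basis vector v_i, ℓ(v_i) = <v_i, a> is a linear equation in the a_j's. Collect the n equations into a matrix system V a = ℓ, where row i of V is v_i (expressed in the standard basis). Since V is invertible (lower-triangular with 1s on the diagonal, up to permutation), solve by back-substitution:
  V =
[[0, 1, 0],
 [1, 0, 1],
 [1, 0, 0]]
  V a = (-4, -3, -2)
Solving gives a = (-2, -4, -1).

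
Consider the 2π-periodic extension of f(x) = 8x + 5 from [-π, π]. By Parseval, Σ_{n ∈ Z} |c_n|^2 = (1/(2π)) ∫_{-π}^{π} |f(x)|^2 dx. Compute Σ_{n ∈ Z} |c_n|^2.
Σ |c_n|^2 = 64π^2/3 + 25

Expand and integrate term by term over [-π, π]:
  ∫ (8x)^2 dx = 64·(2π^3/3); ∫ 2·8·(5)·x dx = 0 (odd integrand); ∫ 5^2 dx = 25·2π.
So (1/(2π)) ∫_{-π}^{π} (8x + 5)^2 dx = 64π^2/3 + 25 = 64π^2/3 + 25.
Parseval ⇒ Σ |c_n|^2 = 64π^2/3 + 25.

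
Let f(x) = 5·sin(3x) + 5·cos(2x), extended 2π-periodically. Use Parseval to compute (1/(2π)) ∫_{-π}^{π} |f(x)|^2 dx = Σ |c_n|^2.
Σ |c_n|^2 = 25

Expand |f|^2 and use orthogonality of {sin(nx), cos(mx)} on [-π, π]:
  ∫_{-π}^{π} sin(nx)^2 dx = π, ∫ cos(mx)^2 dx = π, and cross terms integrate to 0.
So ∫_{-π}^{π} f(x)^2 dx = 5^2 · π + 5^2 · π = (25 + 25)π.
Divide by 2π: (25 + 25)/2 = 25.
By Parseval, this equals Σ |c_n|^2.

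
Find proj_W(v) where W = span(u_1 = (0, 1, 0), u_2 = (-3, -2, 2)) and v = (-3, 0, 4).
proj_W(v) = (-51/13, 0, 34/13)

Set up U = [u_1 | ... | u_2] ∈ R^(3×2). The projector onto W = col(U) is P = U (U^T U)^(-1) U^T.
Compute U^T U =
  [1, -2]
  [-2, 17],
and U^T v = (0, 17).
Solve U^T U · c = U^T v for the coefficients: c = (34/13, 17/13). The projection is proj_W(v) = U c.
Check: (v - proj_W(v)) · u_1 = 0  (should be 0).
Check: (v - proj_W(v)) · u_2 = 0  (should be 0).
Result: proj_W(v) = (-51/13, 0, 34/13).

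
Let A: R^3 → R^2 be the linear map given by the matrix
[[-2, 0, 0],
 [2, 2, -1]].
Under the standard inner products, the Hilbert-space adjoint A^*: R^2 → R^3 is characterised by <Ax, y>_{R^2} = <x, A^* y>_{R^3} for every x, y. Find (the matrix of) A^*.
A^* = A^T =
[[-2, 2],
 [0, 2],
 [0, -1]]

For real matrices with standard dot products, the defining identity <Ax, y> = <x, A^* y> gives (Ax)^T y = x^T (A^*) y, i.e. x^T A^T y = x^T (A^*) y. Since this holds for all x, y, we must have A^* = A^T. Therefore
A^* =
[[-2, 2],
 [0, 2],
 [0, -1]].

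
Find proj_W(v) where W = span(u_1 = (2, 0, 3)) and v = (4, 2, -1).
proj_W(v) = (10/13, 0, 15/13)

Set up U = [u_1 | ... | u_1] ∈ R^(3×1). The projector onto W = col(U) is P = U (U^T U)^(-1) U^T.
Compute U^T U =
  [13],
and U^T v = (5).
Solve U^T U · c = U^T v for the coefficients: c = (5/13). The projection is proj_W(v) = U c.
Check: (v - proj_W(v)) · u_1 = 0  (should be 0).
Result: proj_W(v) = (10/13, 0, 15/13).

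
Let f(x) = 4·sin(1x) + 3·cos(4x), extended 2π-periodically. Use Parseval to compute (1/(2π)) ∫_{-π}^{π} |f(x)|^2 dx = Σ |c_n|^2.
Σ |c_n|^2 = 25/2

Expand |f|^2 and use orthogonality of {sin(nx), cos(mx)} on [-π, π]:
  ∫_{-π}^{π} sin(nx)^2 dx = π, ∫ cos(mx)^2 dx = π, and cross terms integrate to 0.
So ∫_{-π}^{π} f(x)^2 dx = 4^2 · π + 3^2 · π = (16 + 9)π.
Divide by 2π: (16 + 9)/2 = 25/2.
By Parseval, this equals Σ |c_n|^2.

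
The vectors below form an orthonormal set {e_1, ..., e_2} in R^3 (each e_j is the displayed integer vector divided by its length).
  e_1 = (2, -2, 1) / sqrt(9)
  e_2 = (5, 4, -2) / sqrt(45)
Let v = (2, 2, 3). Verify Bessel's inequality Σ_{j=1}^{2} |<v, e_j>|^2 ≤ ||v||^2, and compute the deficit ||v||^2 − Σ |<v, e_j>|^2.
Σ |<v, e_j>|^2 = 21/5; ||v||^2 = 17; deficit = 64/5

Write each e_j = u_j / sqrt(<u_j, u_j>) where u_j is the displayed integer vector. Then <v, e_j> = <v, u_j> / sqrt(<u_j, u_j>), so |<v, e_j>|^2 = <v, u_j>^2 / <u_j, u_j>.
Coefficients: <v, e_1> = 3/sqrt(9), <v, e_2> = 12/sqrt(45).
Square and sum: Σ |<v, e_j>|^2 = 21/5.
Compute ||v||^2 = v·v = 17.
Deficit = 17 − 21/5 = 64/5 ≥ 0, confirming Bessel's inequality. (The deficit equals ||v − Σ <v,e_j> e_j||^2, the squared distance from v to span{e_j}.)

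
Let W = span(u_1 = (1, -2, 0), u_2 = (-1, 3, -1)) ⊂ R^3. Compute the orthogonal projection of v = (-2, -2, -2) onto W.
proj_W(v) = (2/3, -2/3, -2/3)

Set up U = [u_1 | ... | u_2] ∈ R^(3×2). The projector onto W = col(U) is P = U (U^T U)^(-1) U^T.
Compute U^T U =
  [5, -7]
  [-7, 11],
and U^T v = (2, -2).
Solve U^T U · c = U^T v for the coefficients: c = (4/3, 2/3). The projection is proj_W(v) = U c.
Check: (v - proj_W(v)) · u_1 = 0  (should be 0).
Check: (v - proj_W(v)) · u_2 = 0  (should be 0).
Result: proj_W(v) = (2/3, -2/3, -2/3).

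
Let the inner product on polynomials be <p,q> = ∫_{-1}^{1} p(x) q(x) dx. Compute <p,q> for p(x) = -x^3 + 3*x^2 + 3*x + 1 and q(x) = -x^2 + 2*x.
<p,q> = 4/3

Expand the product: p(x)·q(x) = x^5 - 5*x^4 + 3*x^3 + 5*x^2 + 2*x.
∫_{-1}^{1} of each monomial x^k gives [2/(k+1) if k even, 0 if k odd]. Integrating term-by-term (or equivalently evaluating the antiderivative F(x) = x^6/6 - x^5 + 3*x^4/4 + 5*x^3/3 + x^2 at the endpoints):
  F(1) − F(−1) = 31/12 − (5/4) = 4/3.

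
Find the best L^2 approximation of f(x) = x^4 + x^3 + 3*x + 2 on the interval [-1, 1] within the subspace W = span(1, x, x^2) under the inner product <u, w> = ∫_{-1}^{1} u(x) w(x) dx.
g(x) = 6*x^2/7 + 18*x/5 + 67/35

The best approximation g ∈ W is the orthogonal projection of f onto W. Writing g = a_0 + a_1 x + a_2 x^2, the coefficients solve the normal equations G · a = b where
  G_{ij} = <φ_i, φ_j> and b_i = <f, φ_i>, with φ_0 = 1, φ_1 = x, φ_2 = x^2.
G =
  [2, 0, 2/3]
  [0, 2/3, 0]
  [2/3, 0, 2/5],
b = (22/5, 12/5, 34/21).
Solving gives a_0 = 67/35, a_1 = 18/5, a_2 = 6/7, so
  g(x) = 6*x^2/7 + 18*x/5 + 67/35.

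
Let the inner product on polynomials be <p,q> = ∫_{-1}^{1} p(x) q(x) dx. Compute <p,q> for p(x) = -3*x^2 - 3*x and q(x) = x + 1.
<p,q> = -4

Expand the product: p(x)·q(x) = -3*x^3 - 6*x^2 - 3*x.
∫_{-1}^{1} of each monomial x^k gives [2/(k+1) if k even, 0 if k odd]. Integrating term-by-term (or equivalently evaluating the antiderivative F(x) = -3*x^4/4 - 2*x^3 - 3*x^2/2 at the endpoints):
  F(1) − F(−1) = -17/4 − (-1/4) = -4.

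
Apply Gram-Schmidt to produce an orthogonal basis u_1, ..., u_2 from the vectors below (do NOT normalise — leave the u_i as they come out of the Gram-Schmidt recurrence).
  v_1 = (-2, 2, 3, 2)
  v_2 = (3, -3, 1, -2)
Orthogonal basis:
  u_1 = (-2, 2, 3, 2)
  u_2 = (37/21, -37/21, 20/7, -16/21)

Apply the Gram-Schmidt recurrence
  u_1 = v_1
  u_i = v_i − Σ_{j<i} ((v_i · u_j) / (u_j · u_j)) · u_j.

Step by step this gives:
  u_1 = (-2, 2, 3, 2)
  u_2 = (37/21, -37/21, 20/7, -16/21)

Orthogonality check:
  u_2 · u_1 = 0 (should be 0)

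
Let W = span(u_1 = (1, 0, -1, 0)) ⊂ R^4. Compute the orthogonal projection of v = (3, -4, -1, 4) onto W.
proj_W(v) = (2, 0, -2, 0)

Set up U = [u_1 | ... | u_1] ∈ R^(4×1). The projector onto W = col(U) is P = U (U^T U)^(-1) U^T.
Compute U^T U =
  [2],
and U^T v = (4).
Solve U^T U · c = U^T v for the coefficients: c = (2). The projection is proj_W(v) = U c.
Check: (v - proj_W(v)) · u_1 = 0  (should be 0).
Result: proj_W(v) = (2, 0, -2, 0).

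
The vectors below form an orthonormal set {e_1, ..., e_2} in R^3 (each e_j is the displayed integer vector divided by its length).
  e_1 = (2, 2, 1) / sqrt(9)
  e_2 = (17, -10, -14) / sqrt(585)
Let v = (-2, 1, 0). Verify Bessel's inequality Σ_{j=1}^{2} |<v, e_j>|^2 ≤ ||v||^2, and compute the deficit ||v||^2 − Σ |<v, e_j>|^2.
Σ |<v, e_j>|^2 = 244/65; ||v||^2 = 5; deficit = 81/65

Write each e_j = u_j / sqrt(<u_j, u_j>) where u_j is the displayed integer vector. Then <v, e_j> = <v, u_j> / sqrt(<u_j, u_j>), so |<v, e_j>|^2 = <v, u_j>^2 / <u_j, u_j>.
Coefficients: <v, e_1> = -2/sqrt(9), <v, e_2> = -44/sqrt(585).
Square and sum: Σ |<v, e_j>|^2 = 244/65.
Compute ||v||^2 = v·v = 5.
Deficit = 5 − 244/65 = 81/65 ≥ 0, confirming Bessel's inequality. (The deficit equals ||v − Σ <v,e_j> e_j||^2, the squared distance from v to span{e_j}.)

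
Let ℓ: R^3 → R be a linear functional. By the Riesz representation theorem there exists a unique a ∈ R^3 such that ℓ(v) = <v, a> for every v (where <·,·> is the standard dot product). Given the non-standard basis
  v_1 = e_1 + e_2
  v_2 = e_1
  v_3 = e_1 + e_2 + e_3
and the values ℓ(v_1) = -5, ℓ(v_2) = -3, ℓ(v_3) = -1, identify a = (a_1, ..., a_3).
a = (-3, -2, 4)

Write a = (a_1, ..., a_3) in the standard basis. For each basis vector v_i, ℓ(v_i) = <v_i, a> is a linear equation in the a_j's. Collect the n equations into a matrix system V a = ℓ, where row i of V is v_i (expressed in the standard basis). Since V is invertible (lower-triangular with 1s on the diagonal, up to permutation), solve by back-substitution:
  V =
[[1, 1, 0],
 [1, 0, 0],
 [1, 1, 1]]
  V a = (-5, -3, -1)
Solving gives a = (-3, -2, 4).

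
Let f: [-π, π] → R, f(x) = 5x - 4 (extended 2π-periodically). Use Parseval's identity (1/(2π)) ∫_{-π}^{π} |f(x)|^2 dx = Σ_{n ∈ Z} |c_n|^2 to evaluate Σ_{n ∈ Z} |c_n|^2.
Σ |c_n|^2 = 25π^2/3 + 16

Expand and integrate term by term over [-π, π]:
  ∫ (5x)^2 dx = 25·(2π^3/3); ∫ 2·5·(-4)·x dx = 0 (odd integrand); ∫ (-4)^2 dx = 16·2π.
So (1/(2π)) ∫_{-π}^{π} (5x - 4)^2 dx = 25π^2/3 + 16 = 25π^2/3 + 16.
Parseval ⇒ Σ |c_n|^2 = 25π^2/3 + 16.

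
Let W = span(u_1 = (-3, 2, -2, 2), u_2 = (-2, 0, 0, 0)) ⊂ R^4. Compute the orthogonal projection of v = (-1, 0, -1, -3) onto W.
proj_W(v) = (-1, -2/3, 2/3, -2/3)

Set up U = [u_1 | ... | u_2] ∈ R^(4×2). The projector onto W = col(U) is P = U (U^T U)^(-1) U^T.
Compute U^T U =
  [21, 6]
  [6, 4],
and U^T v = (-1, 2).
Solve U^T U · c = U^T v for the coefficients: c = (-1/3, 1). The projection is proj_W(v) = U c.
Check: (v - proj_W(v)) · u_1 = 0  (should be 0).
Check: (v - proj_W(v)) · u_2 = 0  (should be 0).
Result: proj_W(v) = (-1, -2/3, 2/3, -2/3).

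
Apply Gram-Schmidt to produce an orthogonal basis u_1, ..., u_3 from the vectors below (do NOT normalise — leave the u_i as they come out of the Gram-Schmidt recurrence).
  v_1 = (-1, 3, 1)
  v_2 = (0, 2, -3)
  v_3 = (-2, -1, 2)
Orthogonal basis:
  u_1 = (-1, 3, 1)
  u_2 = (3/11, 13/11, -36/11)
  u_3 = (-231/134, -63/134, -21/67)

Apply the Gram-Schmidt recurrence
  u_1 = v_1
  u_i = v_i − Σ_{j<i} ((v_i · u_j) / (u_j · u_j)) · u_j.

Step by step this gives:
  u_1 = (-1, 3, 1)
  u_2 = (3/11, 13/11, -36/11)
  u_3 = (-231/134, -63/134, -21/67)

Orthogonality check:
  u_2 · u_1 = 0 (should be 0)
  u_3 · u_1 = 0 (should be 0)
  u_3 · u_2 = 0 (should be 0)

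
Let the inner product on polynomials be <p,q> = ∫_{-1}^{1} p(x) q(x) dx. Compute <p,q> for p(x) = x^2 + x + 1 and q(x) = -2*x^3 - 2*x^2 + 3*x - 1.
<p,q> = -18/5

Expand the product: p(x)·q(x) = -2*x^5 - 4*x^4 - x^3 + 2*x - 1.
∫_{-1}^{1} of each monomial x^k gives [2/(k+1) if k even, 0 if k odd]. Integrating term-by-term (or equivalently evaluating the antiderivative F(x) = -x^6/3 - 4*x^5/5 - x^4/4 + x^2 - x at the endpoints):
  F(1) − F(−1) = -83/60 − (133/60) = -18/5.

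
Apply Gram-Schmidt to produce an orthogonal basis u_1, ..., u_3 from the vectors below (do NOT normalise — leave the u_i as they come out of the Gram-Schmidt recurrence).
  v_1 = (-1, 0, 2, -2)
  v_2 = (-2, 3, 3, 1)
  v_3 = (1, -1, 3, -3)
Orthogonal basis:
  u_1 = (-1, 0, 2, -2)
  u_2 = (-4/3, 3, 5/3, 7/3)
  u_3 = (16/9, 0, 10/9, 2/9)

Apply the Gram-Schmidt recurrence
  u_1 = v_1
  u_i = v_i − Σ_{j<i} ((v_i · u_j) / (u_j · u_j)) · u_j.

Step by step this gives:
  u_1 = (-1, 0, 2, -2)
  u_2 = (-4/3, 3, 5/3, 7/3)
  u_3 = (16/9, 0, 10/9, 2/9)

Orthogonality check:
  u_2 · u_1 = 0 (should be 0)
  u_3 · u_1 = 0 (should be 0)
  u_3 · u_2 = 0 (should be 0)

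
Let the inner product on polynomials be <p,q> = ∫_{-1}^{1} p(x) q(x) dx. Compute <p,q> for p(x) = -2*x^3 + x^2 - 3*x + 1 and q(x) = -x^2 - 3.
<p,q> = -136/15

Expand the product: p(x)·q(x) = 2*x^5 - x^4 + 9*x^3 - 4*x^2 + 9*x - 3.
∫_{-1}^{1} of each monomial x^k gives [2/(k+1) if k even, 0 if k odd]. Integrating term-by-term (or equivalently evaluating the antiderivative F(x) = x^6/3 - x^5/5 + 9*x^4/4 - 4*x^3/3 + 9*x^2/2 - 3*x at the endpoints):
  F(1) − F(−1) = 51/20 − (697/60) = -136/15.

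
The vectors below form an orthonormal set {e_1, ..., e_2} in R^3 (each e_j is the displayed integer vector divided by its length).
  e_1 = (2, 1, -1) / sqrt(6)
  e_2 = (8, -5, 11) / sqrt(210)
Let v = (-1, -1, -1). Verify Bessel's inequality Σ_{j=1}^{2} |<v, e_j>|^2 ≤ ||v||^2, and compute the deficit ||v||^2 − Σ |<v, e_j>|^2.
Σ |<v, e_j>|^2 = 8/5; ||v||^2 = 3; deficit = 7/5

Write each e_j = u_j / sqrt(<u_j, u_j>) where u_j is the displayed integer vector. Then <v, e_j> = <v, u_j> / sqrt(<u_j, u_j>), so |<v, e_j>|^2 = <v, u_j>^2 / <u_j, u_j>.
Coefficients: <v, e_1> = -2/sqrt(6), <v, e_2> = -14/sqrt(210).
Square and sum: Σ |<v, e_j>|^2 = 8/5.
Compute ||v||^2 = v·v = 3.
Deficit = 3 − 8/5 = 7/5 ≥ 0, confirming Bessel's inequality. (The deficit equals ||v − Σ <v,e_j> e_j||^2, the squared distance from v to span{e_j}.)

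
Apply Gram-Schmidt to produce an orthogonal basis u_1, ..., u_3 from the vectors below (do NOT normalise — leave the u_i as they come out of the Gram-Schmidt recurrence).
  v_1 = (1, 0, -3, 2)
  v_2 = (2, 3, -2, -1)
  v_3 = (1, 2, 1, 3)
Orthogonal basis:
  u_1 = (1, 0, -3, 2)
  u_2 = (11/7, 3, -5/7, -13/7)
  u_3 = (7/12, 7/4, 23/12, 31/12)

Apply the Gram-Schmidt recurrence
  u_1 = v_1
  u_i = v_i − Σ_{j<i} ((v_i · u_j) / (u_j · u_j)) · u_j.

Step by step this gives:
  u_1 = (1, 0, -3, 2)
  u_2 = (11/7, 3, -5/7, -13/7)
  u_3 = (7/12, 7/4, 23/12, 31/12)

Orthogonality check:
  u_2 · u_1 = 0 (should be 0)
  u_3 · u_1 = 0 (should be 0)
  u_3 · u_2 = 0 (should be 0)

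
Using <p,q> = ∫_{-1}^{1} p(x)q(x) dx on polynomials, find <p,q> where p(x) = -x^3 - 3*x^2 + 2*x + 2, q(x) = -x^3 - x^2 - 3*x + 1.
<p,q> = -152/105

Expand the product: p(x)·q(x) = x^6 + 4*x^5 + 4*x^4 + 4*x^3 - 11*x^2 - 4*x + 2.
∫_{-1}^{1} of each monomial x^k gives [2/(k+1) if k even, 0 if k odd]. Integrating term-by-term (or equivalently evaluating the antiderivative F(x) = x^7/7 + 2*x^6/3 + 4*x^5/5 + x^4 - 11*x^3/3 - 2*x^2 + 2*x at the endpoints):
  F(1) − F(−1) = -37/35 − (41/105) = -152/105.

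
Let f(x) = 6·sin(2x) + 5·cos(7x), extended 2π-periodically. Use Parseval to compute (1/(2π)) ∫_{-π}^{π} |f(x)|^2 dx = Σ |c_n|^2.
Σ |c_n|^2 = 61/2

Expand |f|^2 and use orthogonality of {sin(nx), cos(mx)} on [-π, π]:
  ∫_{-π}^{π} sin(nx)^2 dx = π, ∫ cos(mx)^2 dx = π, and cross terms integrate to 0.
So ∫_{-π}^{π} f(x)^2 dx = 6^2 · π + 5^2 · π = (36 + 25)π.
Divide by 2π: (36 + 25)/2 = 61/2.
By Parseval, this equals Σ |c_n|^2.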